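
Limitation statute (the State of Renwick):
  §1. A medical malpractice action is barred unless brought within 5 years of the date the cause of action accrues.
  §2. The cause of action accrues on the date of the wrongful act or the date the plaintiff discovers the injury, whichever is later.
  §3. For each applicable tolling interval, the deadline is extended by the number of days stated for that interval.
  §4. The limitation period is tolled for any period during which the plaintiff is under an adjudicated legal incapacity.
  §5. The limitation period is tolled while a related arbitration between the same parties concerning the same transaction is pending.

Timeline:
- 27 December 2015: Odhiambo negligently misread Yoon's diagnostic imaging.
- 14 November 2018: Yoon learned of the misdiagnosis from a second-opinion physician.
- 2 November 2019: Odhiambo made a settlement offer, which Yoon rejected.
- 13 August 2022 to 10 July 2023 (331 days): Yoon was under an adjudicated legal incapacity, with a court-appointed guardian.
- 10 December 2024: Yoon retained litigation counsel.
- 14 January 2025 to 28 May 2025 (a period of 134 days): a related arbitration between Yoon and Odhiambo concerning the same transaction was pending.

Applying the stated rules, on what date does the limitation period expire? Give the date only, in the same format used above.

Taking the later of the act (27 December 2015) and discovery (14 November 2018), the claim accrued on 14 November 2018.
Adding the 5 years base period to 14 November 2018 gives a deadline of 14 November 2023, before any tolling.
The period was tolled for 331 days by the plaintiff's legal incapacity (13 August 2022 to 10 July 2023), pushing the deadline to 10 October 2024.
The pending related arbitration from 14 January 2025 to 28 May 2025 began after the period had already run on 10 October 2024, so it has no tolling effect.
Nothing else in the chronology tolls or restarts the period.

10 October 2024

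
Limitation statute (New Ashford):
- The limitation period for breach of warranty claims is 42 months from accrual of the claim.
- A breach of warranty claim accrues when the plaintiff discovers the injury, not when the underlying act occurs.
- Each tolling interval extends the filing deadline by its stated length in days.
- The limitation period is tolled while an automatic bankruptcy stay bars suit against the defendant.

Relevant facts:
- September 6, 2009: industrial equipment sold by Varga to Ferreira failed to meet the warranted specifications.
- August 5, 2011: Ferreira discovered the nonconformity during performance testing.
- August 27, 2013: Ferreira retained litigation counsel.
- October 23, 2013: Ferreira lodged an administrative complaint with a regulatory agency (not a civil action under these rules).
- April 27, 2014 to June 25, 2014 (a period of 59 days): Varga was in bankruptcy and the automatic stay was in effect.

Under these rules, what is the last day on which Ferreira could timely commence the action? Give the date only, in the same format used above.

April 5, 2015

Accrual is tied to discovery, so the period began on August 5, 2011 rather than on September 6, 2009 when the act occurred.
42 months from August 5, 2011 is February 5, 2015.
Because the automatic bankruptcy stay ran from April 27, 2014 to June 25, 2014, the deadline is extended by 59 days to April 5, 2015.
Nothing else in the chronology tolls or restarts the period.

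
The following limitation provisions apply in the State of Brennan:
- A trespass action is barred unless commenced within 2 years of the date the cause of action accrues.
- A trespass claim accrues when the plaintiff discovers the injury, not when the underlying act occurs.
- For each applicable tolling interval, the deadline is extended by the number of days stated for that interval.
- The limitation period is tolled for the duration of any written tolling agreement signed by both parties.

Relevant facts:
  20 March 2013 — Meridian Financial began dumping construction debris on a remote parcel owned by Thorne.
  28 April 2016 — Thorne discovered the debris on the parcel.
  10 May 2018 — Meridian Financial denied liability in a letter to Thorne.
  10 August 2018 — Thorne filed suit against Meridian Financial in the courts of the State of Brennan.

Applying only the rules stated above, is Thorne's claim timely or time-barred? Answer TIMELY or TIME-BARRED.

TIME-BARRED

Accrual is tied to discovery, so the period began on 28 April 2016 rather than on 20 March 2013 when the act occurred.
Adding the 2 years base period to 28 April 2016 gives a deadline of 28 April 2018, before any tolling.
None of the other events listed affects the running of the period under the stated rules.
The 10 August 2018 filing falls after the 28 April 2018 deadline; the claim is time-barred.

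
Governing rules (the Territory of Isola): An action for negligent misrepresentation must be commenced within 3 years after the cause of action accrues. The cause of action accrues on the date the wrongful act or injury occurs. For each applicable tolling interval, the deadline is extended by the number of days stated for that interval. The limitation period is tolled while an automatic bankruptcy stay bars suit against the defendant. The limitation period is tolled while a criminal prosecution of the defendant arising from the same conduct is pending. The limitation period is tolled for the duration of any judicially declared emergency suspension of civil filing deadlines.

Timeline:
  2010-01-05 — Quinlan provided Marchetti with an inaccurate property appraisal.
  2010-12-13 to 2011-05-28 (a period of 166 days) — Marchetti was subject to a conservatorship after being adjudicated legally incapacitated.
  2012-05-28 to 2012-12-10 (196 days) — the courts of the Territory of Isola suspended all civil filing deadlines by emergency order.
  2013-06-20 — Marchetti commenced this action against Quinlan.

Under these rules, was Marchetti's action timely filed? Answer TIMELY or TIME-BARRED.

The limitation period began to run on 2010-01-05.
Adding the 3 years base period to 2010-01-05 gives a deadline of 2013-01-05, before any tolling.
Because the emergency suspension of filing deadlines ran from 2012-05-28 to 2012-12-10, the deadline is extended by 196 days to 2013-07-20.
No stated provision tolls the period for the plaintiff's incapacity, so the interval from 2010-12-13 to 2011-05-28 has no effect on the deadline.
Marchetti filed on 2013-06-20, before the 2013-07-20 deadline, so the action is timely.

TIMELY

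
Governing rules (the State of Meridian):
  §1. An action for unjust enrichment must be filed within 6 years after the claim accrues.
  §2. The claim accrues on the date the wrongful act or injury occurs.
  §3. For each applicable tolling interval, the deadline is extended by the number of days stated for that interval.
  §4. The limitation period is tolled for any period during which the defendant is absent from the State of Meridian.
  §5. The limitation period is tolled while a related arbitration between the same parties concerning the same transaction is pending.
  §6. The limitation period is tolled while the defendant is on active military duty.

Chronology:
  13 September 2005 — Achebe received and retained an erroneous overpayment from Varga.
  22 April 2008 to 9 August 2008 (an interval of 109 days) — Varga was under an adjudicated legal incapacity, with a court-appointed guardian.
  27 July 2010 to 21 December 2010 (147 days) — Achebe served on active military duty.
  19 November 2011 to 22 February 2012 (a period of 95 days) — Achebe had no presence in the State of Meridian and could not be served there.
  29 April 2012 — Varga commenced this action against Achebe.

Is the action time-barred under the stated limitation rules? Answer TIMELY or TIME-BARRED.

The claim accrued on 13 September 2005, when the wrongful act occurred.
6 years from 13 September 2005 is 13 September 2011.
The defendant's active military service from 27 July 2010 to 21 December 2010 tolled the period for 147 days, extending the deadline to 7 February 2012.
The defendant's absence from the jurisdiction from 19 November 2011 to 22 February 2012 tolled the period for 95 days, extending the deadline to 12 May 2012.
The plaintiff's legal incapacity from 22 April 2008 to 9 August 2008 does not toll the period, because no stated rule makes the plaintiff's incapacity a tolling event.
The 29 April 2012 filing precedes the 12 May 2012 deadline; the claim is timely.

TIMELY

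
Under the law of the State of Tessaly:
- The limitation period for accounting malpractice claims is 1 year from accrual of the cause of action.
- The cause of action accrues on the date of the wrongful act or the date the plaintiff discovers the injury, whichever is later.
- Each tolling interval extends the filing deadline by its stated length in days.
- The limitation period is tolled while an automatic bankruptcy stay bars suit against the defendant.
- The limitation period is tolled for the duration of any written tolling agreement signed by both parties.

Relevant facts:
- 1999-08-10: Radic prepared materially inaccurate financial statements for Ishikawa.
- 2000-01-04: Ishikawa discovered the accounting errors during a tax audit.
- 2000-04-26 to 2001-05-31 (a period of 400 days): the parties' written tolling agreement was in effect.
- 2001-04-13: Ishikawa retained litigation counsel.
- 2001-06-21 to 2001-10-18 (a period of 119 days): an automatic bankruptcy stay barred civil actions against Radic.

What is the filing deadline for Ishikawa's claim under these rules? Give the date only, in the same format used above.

2002-06-07

Because discovery on 2000-01-04 post-dates the 1999-08-10 act, accrual under the later-of rule falls on 2000-01-04.
The untolled deadline — 1 year after 2000-01-04 — is 2001-01-04.
The period was tolled for 400 days by the written tolling agreement (2000-04-26 to 2001-05-31), pushing the deadline to 2002-02-08.
The automatic bankruptcy stay from 2001-06-21 to 2001-10-18 tolled the period for 119 days, extending the deadline to 2002-06-07.
The other events in the timeline have no effect on the limitation period under the stated rules.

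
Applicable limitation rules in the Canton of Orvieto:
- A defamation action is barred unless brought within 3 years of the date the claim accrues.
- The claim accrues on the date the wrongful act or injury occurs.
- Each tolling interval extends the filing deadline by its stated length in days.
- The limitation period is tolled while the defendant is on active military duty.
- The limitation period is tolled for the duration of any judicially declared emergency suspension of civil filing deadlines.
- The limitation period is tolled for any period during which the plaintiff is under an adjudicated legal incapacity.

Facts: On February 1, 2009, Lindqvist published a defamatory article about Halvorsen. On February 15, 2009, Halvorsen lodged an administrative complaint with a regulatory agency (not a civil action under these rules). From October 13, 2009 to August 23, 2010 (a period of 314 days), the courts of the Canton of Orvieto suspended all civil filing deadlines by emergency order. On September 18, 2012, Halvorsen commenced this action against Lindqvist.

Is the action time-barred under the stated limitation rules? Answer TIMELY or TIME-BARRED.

The limitation period began to run on February 1, 2009.
The untolled deadline — 3 years after February 1, 2009 — is February 1, 2012.
The period was tolled for 314 days by the emergency suspension of filing deadlines (October 13, 2009 to August 23, 2010), pushing the deadline to December 11, 2012.
Nothing else in the chronology tolls or restarts the period.
Filing on September 18, 2012 beat the December 11, 2012 deadline — the action is timely.

TIMELY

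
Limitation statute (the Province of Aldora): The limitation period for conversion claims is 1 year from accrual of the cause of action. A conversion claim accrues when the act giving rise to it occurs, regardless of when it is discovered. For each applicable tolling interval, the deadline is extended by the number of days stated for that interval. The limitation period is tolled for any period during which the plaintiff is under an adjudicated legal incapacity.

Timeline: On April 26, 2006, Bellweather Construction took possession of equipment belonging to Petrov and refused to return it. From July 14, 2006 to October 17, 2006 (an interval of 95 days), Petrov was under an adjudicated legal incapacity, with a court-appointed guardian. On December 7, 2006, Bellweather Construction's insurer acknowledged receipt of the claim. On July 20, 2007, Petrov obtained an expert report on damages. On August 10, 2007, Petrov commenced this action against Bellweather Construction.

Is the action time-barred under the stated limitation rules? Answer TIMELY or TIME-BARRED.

The limitation period began to run on April 26, 2006.
The untolled deadline — 1 year after April 26, 2006 — is April 26, 2007.
The period was tolled for 95 days by the plaintiff's legal incapacity (July 14, 2006 to October 17, 2006), pushing the deadline to July 30, 2007.
None of the other events listed affects the running of the period under the stated rules.
The August 10, 2007 filing falls after the July 30, 2007 deadline; the claim is time-barred.

TIME-BARRED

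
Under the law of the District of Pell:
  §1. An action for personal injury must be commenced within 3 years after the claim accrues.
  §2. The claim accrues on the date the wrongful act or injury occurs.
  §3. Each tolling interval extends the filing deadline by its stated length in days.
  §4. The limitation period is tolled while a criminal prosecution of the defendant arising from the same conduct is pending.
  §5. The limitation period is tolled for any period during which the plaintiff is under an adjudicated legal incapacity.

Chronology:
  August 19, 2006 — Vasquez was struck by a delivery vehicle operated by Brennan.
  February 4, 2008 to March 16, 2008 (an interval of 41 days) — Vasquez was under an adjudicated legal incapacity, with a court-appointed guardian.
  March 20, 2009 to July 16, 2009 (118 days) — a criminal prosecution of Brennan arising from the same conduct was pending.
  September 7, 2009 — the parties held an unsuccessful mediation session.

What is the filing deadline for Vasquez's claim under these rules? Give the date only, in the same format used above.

The limitation period began to run on August 19, 2006.
The untolled deadline — 3 years after August 19, 2006 — is August 19, 2009.
Because the plaintiff's legal incapacity ran from February 4, 2008 to March 16, 2008, the deadline is extended by 41 days to September 29, 2009.
The period was tolled for 118 days by the pending criminal prosecution (March 20, 2009 to July 16, 2009), pushing the deadline to January 25, 2010.
None of the other events listed affects the running of the period under the stated rules.

January 25, 2010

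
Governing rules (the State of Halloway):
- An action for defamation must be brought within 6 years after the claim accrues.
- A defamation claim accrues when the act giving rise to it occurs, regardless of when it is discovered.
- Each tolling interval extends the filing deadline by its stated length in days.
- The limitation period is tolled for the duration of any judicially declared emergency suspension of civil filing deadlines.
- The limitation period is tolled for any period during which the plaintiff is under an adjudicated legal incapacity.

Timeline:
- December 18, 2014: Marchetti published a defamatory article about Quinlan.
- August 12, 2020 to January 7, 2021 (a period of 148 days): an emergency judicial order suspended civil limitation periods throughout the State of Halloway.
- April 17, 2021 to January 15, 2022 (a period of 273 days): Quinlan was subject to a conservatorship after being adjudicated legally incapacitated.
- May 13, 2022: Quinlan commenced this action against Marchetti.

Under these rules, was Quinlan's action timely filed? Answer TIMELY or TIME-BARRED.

TIME-BARRED

The claim accrued on December 18, 2014, when the wrongful act occurred.
Adding the 6 years base period to December 18, 2014 gives a deadline of December 18, 2020, before any tolling.
The period was tolled for 148 days by the emergency suspension of filing deadlines (August 12, 2020 to January 7, 2021), pushing the deadline to May 15, 2021.
Because the plaintiff's legal incapacity ran from April 17, 2021 to January 15, 2022, the deadline is extended by 273 days to February 12, 2022.
Filing on May 13, 2022 missed the February 12, 2022 deadline — the action is time-barred.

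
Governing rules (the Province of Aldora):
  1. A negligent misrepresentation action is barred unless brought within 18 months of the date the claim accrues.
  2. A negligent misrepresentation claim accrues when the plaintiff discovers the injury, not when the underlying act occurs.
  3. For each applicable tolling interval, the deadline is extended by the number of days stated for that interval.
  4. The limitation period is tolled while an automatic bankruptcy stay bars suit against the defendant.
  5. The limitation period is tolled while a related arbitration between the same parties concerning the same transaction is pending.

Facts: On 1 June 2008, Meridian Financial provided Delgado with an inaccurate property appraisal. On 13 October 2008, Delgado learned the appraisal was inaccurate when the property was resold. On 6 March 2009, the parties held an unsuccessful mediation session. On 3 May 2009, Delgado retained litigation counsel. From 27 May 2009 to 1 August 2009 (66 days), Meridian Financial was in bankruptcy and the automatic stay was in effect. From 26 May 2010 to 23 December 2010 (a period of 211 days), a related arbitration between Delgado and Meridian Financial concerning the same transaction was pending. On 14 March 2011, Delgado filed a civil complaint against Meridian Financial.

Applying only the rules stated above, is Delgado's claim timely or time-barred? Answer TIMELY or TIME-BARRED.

Accrual is tied to discovery, so the period began on 13 October 2008 rather than on 1 June 2008 when the act occurred.
Adding the 18 months base period to 13 October 2008 gives a deadline of 13 April 2010, before any tolling.
Because the automatic bankruptcy stay ran from 27 May 2009 to 1 August 2009, the deadline is extended by 66 days to 18 June 2010.
The period was tolled for 211 days by the pending related arbitration (26 May 2010 to 23 December 2010), pushing the deadline to 15 January 2011.
Nothing else in the chronology tolls or restarts the period.
The 14 March 2011 filing falls after the 15 January 2011 deadline; the claim is time-barred.

TIME-BARRED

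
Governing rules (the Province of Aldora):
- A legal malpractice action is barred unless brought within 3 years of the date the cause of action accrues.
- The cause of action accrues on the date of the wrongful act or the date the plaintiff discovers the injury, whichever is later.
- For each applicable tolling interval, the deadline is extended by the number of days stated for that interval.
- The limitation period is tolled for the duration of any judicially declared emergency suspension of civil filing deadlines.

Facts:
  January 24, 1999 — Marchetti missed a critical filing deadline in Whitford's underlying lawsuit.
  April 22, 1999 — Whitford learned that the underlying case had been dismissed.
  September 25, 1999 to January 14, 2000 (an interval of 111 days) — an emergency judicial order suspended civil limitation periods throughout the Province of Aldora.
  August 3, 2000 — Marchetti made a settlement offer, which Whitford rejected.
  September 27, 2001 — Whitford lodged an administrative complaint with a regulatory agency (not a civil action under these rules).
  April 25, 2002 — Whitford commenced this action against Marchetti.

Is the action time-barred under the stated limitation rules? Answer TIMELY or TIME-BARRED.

TIMELY

Taking the later of the act (January 24, 1999) and discovery (April 22, 1999), the claim accrued on April 22, 1999.
3 years from April 22, 1999 is April 22, 2002.
The emergency suspension of filing deadlines from September 25, 1999 to January 14, 2000 tolled the period for 111 days, extending the deadline to August 11, 2002.
Nothing else in the chronology tolls or restarts the period.
The April 25, 2002 filing precedes the August 11, 2002 deadline; the claim is timely.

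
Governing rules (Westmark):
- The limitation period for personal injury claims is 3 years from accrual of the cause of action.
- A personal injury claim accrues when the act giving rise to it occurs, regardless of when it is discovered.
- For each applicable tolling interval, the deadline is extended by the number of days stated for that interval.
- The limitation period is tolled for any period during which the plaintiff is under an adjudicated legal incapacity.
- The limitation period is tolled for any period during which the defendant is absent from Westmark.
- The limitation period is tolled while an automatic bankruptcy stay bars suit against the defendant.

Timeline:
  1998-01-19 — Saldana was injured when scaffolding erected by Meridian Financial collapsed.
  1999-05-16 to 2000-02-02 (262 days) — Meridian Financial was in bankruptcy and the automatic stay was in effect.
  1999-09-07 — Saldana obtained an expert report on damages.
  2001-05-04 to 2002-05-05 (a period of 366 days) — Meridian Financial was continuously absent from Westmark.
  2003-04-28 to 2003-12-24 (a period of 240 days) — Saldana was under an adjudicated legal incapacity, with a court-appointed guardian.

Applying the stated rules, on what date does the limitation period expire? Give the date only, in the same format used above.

2002-10-09

The limitation period began to run on 1998-01-19.
Adding the 3 years base period to 1998-01-19 gives a deadline of 2001-01-19, before any tolling.
The automatic bankruptcy stay from 1999-05-16 to 2000-02-02 tolled the period for 262 days, extending the deadline to 2001-10-08.
The period was tolled for 366 days by the defendant's absence from the jurisdiction (2001-05-04 to 2002-05-05), pushing the deadline to 2002-10-09.
The plaintiff's legal incapacity from 2003-04-28 to 2003-12-24 began after the period had already run on 2002-10-09, so it has no tolling effect.
Nothing else in the chronology tolls or restarts the period.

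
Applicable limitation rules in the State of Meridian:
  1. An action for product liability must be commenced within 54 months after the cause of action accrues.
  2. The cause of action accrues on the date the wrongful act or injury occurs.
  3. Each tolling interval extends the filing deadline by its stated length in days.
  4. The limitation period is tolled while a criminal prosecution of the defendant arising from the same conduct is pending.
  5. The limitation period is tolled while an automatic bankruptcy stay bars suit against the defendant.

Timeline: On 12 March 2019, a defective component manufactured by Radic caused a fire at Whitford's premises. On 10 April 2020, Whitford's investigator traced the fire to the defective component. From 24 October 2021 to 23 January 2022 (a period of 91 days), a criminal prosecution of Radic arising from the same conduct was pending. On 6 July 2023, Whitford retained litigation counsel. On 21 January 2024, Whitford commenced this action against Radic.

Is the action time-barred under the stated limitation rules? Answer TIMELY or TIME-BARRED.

TIME-BARRED

Accrual is governed by the date of the act, so the period began to run on 12 March 2019; the later discovery on 10 April 2020 is irrelevant under the stated rule.
Adding the 54 months base period to 12 March 2019 gives a deadline of 12 September 2023, before any tolling.
The period was tolled for 91 days by the pending criminal prosecution (24 October 2021 to 23 January 2022), pushing the deadline to 12 December 2023.
Nothing else in the chronology tolls or restarts the period.
Filing on 21 January 2024 missed the 12 December 2023 deadline — the action is time-barred.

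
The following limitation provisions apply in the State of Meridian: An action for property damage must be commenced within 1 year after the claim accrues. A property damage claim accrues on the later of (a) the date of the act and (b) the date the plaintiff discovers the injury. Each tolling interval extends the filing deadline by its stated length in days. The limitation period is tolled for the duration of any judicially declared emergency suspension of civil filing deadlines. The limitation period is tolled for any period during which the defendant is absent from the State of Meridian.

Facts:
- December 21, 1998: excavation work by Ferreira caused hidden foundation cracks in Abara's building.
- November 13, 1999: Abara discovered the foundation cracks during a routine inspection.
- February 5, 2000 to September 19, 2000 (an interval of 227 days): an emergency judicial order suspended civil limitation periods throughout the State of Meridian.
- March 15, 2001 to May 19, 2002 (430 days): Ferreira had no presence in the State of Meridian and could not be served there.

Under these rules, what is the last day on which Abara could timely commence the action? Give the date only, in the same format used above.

September 1, 2002

Because discovery on November 13, 1999 post-dates the December 21, 1998 act, accrual under the later-of rule falls on November 13, 1999.
Adding the 1 year base period to November 13, 1999 gives a deadline of November 13, 2000, before any tolling.
The emergency suspension of filing deadlines from February 5, 2000 to September 19, 2000 tolled the period for 227 days, extending the deadline to June 28, 2001.
Because the defendant's absence from the jurisdiction ran from March 15, 2001 to May 19, 2002, the deadline is extended by 430 days to September 1, 2002.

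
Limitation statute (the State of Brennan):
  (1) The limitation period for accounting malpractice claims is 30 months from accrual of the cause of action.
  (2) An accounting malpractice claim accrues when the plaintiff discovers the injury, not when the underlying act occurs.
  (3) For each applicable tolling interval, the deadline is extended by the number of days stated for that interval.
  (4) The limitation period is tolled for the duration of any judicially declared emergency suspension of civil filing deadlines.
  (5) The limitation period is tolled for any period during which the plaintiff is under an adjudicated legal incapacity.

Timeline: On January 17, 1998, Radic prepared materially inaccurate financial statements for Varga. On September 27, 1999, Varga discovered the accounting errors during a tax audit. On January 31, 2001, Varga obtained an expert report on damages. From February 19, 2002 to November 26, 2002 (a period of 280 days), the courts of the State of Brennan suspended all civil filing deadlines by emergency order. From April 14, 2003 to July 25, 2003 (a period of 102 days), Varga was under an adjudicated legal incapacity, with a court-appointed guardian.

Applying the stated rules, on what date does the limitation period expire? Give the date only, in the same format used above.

Under the discovery rule, the claim accrued on September 27, 1999, when Varga discovered the injury — not on the January 17, 1998 date of the underlying act.
The untolled deadline — 30 months after September 27, 1999 — is March 27, 2002.
Because the emergency suspension of filing deadlines ran from February 19, 2002 to November 26, 2002, the deadline is extended by 280 days to January 1, 2003.
The plaintiff's legal incapacity from April 14, 2003 to July 25, 2003 began after the period had already run on January 1, 2003, so it has no tolling effect.
None of the other events listed affects the running of the period under the stated rules.

January 1, 2003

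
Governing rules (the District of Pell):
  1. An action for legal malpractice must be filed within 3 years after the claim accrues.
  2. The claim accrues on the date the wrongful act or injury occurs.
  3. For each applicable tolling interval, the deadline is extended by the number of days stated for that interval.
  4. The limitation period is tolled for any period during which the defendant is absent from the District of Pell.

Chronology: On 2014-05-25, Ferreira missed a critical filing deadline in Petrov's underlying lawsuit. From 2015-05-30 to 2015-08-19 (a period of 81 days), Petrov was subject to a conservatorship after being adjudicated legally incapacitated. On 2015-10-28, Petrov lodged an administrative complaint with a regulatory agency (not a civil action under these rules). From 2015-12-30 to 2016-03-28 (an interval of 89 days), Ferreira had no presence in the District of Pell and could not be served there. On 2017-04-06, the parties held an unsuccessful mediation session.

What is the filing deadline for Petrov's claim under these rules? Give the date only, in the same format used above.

2017-08-22

The claim accrued on 2014-05-25, the date of the act.
Adding the 3 years base period to 2014-05-25 gives a deadline of 2017-05-25, before any tolling.
The defendant's absence from the jurisdiction from 2015-12-30 to 2016-03-28 tolled the period for 89 days, extending the deadline to 2017-08-22.
No stated provision tolls the period for the plaintiff's incapacity, so the interval from 2015-05-30 to 2015-08-19 has no effect on the deadline.
The other events in the timeline have no effect on the limitation period under the stated rules.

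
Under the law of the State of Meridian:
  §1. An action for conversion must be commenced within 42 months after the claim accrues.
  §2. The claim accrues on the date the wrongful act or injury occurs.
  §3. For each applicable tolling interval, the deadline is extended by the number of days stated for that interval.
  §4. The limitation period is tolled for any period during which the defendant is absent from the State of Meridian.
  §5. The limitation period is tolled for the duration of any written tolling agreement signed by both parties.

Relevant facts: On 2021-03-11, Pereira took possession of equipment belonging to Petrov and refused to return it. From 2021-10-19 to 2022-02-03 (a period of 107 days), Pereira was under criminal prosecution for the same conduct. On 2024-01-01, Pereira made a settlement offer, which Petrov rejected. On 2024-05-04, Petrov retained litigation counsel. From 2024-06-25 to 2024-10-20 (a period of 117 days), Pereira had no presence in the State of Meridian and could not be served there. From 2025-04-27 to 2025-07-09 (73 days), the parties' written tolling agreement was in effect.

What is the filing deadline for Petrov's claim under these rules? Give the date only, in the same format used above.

The claim accrued on 2021-03-11, the date of the act.
42 months from 2021-03-11 is 2024-09-11.
Because the defendant's absence from the jurisdiction ran from 2024-06-25 to 2024-10-20, the deadline is extended by 117 days to 2025-01-06.
The written tolling agreement starting 2025-04-27 came too late — the period had run on 2025-01-06 — and so does not extend the deadline.
Although a criminal prosecution ran from 2021-10-19 to 2022-02-03, the stated rules do not make that a tolling event, so it is disregarded.
The other events in the timeline have no effect on the limitation period under the stated rules.

2025-01-06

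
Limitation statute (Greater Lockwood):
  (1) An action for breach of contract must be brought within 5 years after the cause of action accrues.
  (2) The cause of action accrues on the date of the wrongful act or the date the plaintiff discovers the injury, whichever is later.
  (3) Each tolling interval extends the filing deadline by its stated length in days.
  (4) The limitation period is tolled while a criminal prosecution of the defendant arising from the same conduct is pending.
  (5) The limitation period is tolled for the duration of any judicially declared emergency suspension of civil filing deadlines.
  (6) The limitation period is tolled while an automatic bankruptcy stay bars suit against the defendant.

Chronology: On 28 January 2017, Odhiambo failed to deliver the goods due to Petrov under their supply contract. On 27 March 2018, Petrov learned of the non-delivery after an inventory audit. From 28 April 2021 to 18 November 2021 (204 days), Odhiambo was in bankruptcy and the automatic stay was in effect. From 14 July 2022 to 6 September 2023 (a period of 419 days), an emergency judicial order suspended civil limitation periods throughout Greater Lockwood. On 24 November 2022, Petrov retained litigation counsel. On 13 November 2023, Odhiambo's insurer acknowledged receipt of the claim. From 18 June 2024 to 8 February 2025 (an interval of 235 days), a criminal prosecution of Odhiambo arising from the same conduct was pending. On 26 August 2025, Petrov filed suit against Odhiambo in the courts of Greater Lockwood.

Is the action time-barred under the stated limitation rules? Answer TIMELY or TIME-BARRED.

The claim accrued on 27 March 2018 — the later of the 28 January 2017 act and the 27 March 2018 discovery.
The untolled deadline — 5 years after 27 March 2018 — is 27 March 2023.
Because the automatic bankruptcy stay ran from 28 April 2021 to 18 November 2021, the deadline is extended by 204 days to 17 October 2023.
The period was tolled for 419 days by the emergency suspension of filing deadlines (14 July 2022 to 6 September 2023), pushing the deadline to 9 December 2024.
Because the pending criminal prosecution ran from 18 June 2024 to 8 February 2025, the deadline is extended by 235 days to 1 August 2025.
Nothing else in the chronology tolls or restarts the period.
The 26 August 2025 filing falls after the 1 August 2025 deadline; the claim is time-barred.

TIME-BARRED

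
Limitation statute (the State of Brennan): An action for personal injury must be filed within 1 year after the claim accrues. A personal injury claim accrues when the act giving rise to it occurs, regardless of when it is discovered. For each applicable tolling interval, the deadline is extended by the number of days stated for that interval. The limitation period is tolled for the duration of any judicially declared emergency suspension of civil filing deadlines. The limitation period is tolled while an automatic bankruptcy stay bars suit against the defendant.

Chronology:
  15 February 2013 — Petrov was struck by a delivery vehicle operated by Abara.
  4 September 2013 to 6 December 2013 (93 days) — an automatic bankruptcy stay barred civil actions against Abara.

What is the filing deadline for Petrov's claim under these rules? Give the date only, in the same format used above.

19 May 2014

The limitation period began to run on 15 February 2013.
The untolled deadline — 1 year after 15 February 2013 — is 15 February 2014.
The period was tolled for 93 days by the automatic bankruptcy stay (4 September 2013 to 6 December 2013), pushing the deadline to 19 May 2014.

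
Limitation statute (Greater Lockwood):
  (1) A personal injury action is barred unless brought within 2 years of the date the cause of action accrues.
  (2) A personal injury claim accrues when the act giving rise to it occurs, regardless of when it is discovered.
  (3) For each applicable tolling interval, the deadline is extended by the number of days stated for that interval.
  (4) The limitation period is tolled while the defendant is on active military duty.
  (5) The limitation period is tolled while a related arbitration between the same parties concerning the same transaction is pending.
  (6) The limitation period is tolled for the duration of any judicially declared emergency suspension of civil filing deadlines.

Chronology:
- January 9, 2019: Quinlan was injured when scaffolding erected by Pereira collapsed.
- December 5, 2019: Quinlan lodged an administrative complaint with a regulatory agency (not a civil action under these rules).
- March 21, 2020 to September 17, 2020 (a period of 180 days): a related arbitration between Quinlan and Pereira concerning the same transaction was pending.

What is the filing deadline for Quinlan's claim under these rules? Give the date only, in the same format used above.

July 8, 2021

The cause of action accrued on January 9, 2019, the date of the act.
2 years from January 9, 2019 is January 9, 2021.
The period was tolled for 180 days by the pending related arbitration (March 21, 2020 to September 17, 2020), pushing the deadline to July 8, 2021.
The other events in the timeline have no effect on the limitation period under the stated rules.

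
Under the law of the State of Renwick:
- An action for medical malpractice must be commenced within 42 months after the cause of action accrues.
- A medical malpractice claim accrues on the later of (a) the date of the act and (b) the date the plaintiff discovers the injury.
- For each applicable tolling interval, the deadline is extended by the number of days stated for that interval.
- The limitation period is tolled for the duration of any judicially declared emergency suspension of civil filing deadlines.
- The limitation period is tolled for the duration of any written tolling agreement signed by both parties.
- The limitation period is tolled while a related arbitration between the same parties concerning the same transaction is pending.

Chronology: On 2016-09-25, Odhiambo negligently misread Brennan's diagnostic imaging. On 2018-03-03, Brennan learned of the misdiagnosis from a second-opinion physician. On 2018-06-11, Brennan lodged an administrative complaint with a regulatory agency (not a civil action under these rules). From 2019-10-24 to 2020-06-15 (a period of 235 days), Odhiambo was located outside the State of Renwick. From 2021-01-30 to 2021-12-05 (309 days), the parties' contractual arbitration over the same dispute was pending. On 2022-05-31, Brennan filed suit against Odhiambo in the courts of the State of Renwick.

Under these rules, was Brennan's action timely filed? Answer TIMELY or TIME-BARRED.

TIMELY

Because discovery on 2018-03-03 post-dates the 2016-09-25 act, accrual under the later-of rule falls on 2018-03-03.
The untolled deadline — 42 months after 2018-03-03 — is 2021-09-03.
The pending related arbitration from 2021-01-30 to 2021-12-05 tolled the period for 309 days, extending the deadline to 2022-07-09.
No stated provision tolls the period for the defendant's absence, so the interval from 2019-10-24 to 2020-06-15 has no effect on the deadline.
Nothing else in the chronology tolls or restarts the period.
The 2022-05-31 filing precedes the 2022-07-09 deadline; the claim is timely.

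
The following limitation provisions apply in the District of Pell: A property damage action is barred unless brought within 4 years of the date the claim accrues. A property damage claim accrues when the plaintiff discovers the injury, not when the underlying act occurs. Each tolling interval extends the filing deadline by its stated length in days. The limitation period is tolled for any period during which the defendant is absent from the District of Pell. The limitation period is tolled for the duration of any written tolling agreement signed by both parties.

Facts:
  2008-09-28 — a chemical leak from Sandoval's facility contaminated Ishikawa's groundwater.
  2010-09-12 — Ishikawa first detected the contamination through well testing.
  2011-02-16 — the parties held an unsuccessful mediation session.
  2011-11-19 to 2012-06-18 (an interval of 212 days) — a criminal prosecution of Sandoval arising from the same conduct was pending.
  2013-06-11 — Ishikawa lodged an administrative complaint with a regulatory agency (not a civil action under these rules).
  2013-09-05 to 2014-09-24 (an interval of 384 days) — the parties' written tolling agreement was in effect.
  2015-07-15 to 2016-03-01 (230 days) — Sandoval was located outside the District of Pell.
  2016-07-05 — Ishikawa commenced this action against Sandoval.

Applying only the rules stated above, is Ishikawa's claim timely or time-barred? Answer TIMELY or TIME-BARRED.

TIME-BARRED

The claim did not accrue until Ishikawa discovered the injury on 2010-09-12; the 2008-09-28 act date does not start the clock under the stated rule.
The untolled deadline — 4 years after 2010-09-12 — is 2014-09-12.
Because the written tolling agreement ran from 2013-09-05 to 2014-09-24, the deadline is extended by 384 days to 2015-10-01.
Because the defendant's absence from the jurisdiction ran from 2015-07-15 to 2016-03-01, the deadline is extended by 230 days to 2016-05-18.
The pending criminal prosecution from 2011-11-19 to 2012-06-18 does not toll the period, because no stated rule makes a criminal prosecution a tolling event.
The other events in the timeline have no effect on the limitation period under the stated rules.
Ishikawa filed on 2016-07-05, after the 2016-05-18 deadline, so the action is time-barred.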